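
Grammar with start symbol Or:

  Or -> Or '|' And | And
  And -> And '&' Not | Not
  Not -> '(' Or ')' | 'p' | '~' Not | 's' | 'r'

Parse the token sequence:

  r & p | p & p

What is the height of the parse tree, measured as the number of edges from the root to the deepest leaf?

[Or [Or [And [And [Not r]] & [Not p]]] | [And [And [Not p]] & [Not p]]]

5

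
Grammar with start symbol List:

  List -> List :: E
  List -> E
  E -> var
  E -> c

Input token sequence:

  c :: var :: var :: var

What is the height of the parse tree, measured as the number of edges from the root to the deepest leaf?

[List [List [List [List [E c]] :: [E var]] :: [E var]] :: [E var]]

5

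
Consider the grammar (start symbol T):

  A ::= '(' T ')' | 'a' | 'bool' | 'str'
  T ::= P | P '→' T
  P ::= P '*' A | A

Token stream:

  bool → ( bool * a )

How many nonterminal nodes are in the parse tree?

[T [P [A bool]] → [T [P [A ( [T [P [P [A bool]] * [A a]]] )]]]]

11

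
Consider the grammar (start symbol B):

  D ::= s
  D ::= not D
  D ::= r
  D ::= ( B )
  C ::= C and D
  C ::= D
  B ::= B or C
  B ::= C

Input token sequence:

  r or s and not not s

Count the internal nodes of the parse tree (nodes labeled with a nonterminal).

[B [B [C [D r]]] or [C [C [D s]] and [D not [D not [D s]]]]]

10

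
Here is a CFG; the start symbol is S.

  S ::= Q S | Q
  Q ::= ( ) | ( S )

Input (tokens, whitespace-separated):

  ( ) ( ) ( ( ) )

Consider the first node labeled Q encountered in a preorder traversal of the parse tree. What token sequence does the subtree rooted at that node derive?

( )

[S [Q ( )] [S [Q ( )] [S [Q ( [S [Q ( )]] )]]]]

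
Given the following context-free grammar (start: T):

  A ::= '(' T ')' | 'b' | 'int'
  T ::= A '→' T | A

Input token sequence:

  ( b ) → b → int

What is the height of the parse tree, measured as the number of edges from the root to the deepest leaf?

[T [A ( [T [A b]] )] → [T [A b] → [T [A int]]]]

4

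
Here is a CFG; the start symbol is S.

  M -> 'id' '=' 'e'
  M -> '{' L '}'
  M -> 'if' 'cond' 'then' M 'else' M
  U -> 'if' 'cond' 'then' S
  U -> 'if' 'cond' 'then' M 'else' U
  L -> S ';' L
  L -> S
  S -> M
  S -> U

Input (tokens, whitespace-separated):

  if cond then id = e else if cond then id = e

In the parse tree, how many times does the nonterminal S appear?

2

[S [U if cond then [M id = e] else [U if cond then [S [M id = e]]]]]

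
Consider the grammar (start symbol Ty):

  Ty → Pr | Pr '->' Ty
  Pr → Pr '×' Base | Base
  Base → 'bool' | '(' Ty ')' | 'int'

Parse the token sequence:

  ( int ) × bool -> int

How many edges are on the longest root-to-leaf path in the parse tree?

[Ty [Pr [Pr [Base ( [Ty [Pr [Base int]]] )]] × [Base bool]] -> [Ty [Pr [Base int]]]]

7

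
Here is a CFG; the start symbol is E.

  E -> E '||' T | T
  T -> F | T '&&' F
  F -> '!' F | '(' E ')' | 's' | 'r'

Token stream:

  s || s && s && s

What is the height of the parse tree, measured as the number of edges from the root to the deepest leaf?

5

[E [E [T [F s]]] || [T [T [T [F s]] && [F s]] && [F s]]]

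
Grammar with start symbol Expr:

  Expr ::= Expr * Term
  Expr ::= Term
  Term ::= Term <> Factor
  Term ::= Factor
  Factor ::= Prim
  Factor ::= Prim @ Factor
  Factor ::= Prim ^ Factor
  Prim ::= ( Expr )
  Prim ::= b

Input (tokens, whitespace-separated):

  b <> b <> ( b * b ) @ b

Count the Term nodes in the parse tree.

5

[Expr [Term [Term [Term [Factor [Prim b]]] <> [Factor [Prim b]]] <> [Factor [Prim ( [Expr [Expr [Term [Factor [Prim b]]]] * [Term [Factor [Prim b]]]] )] @ [Factor [Prim b]]]]]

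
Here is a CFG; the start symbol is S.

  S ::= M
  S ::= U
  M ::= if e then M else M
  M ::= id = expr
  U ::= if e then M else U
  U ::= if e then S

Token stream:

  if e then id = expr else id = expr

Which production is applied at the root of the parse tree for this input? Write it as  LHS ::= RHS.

[S [M if e then [M id = expr] else [M id = expr]]]

S ::= M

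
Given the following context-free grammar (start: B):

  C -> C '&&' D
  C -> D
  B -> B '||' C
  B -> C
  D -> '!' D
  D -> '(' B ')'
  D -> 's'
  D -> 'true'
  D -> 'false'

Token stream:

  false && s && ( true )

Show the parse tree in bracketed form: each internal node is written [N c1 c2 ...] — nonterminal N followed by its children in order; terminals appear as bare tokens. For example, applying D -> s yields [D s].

[B [C [C [C [D false]] && [D s]] && [D ( [B [C [D true]]] )]]]

B
C
C && D
C && D && D
D && D && D
false && D && D
false && s && D
false && s && ( B )
false && s && ( C )
false && s && ( D )
false && s && ( true )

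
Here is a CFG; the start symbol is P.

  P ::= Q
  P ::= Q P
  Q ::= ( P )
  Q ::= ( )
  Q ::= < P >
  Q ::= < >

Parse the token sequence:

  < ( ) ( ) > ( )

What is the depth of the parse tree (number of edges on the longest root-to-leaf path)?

5

[P [Q < [P [Q ( )] [P [Q ( )]]] >] [P [Q ( )]]]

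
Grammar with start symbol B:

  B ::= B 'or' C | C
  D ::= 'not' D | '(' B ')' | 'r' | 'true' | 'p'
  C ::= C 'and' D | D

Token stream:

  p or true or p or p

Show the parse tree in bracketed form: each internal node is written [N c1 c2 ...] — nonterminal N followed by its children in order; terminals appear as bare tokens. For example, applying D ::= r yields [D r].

B
B or C
B or C or C
B or C or C or C
C or C or C or C
D or C or C or C
p or C or C or C
p or D or C or C
p or true or C or C
p or true or D or C
p or true or p or C
p or true or p or D
p or true or p or p

[B [B [B [B [C [D p]]] or [C [D true]]] or [C [D p]]] or [C [D p]]]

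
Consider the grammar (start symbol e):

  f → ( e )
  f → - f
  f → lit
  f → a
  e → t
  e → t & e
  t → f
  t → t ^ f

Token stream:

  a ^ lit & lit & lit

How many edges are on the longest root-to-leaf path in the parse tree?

[e [t [t [f a]] ^ [f lit]] & [e [t [f lit]] & [e [t [f lit]]]]]

5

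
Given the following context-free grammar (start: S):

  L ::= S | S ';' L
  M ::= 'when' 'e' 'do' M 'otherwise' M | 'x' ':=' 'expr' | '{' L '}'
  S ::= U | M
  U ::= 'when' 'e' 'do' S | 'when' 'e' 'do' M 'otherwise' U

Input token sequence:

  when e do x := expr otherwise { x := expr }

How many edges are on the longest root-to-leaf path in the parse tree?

6

[S [M when e do [M x := expr] otherwise [M { [L [S [M x := expr]]] }]]]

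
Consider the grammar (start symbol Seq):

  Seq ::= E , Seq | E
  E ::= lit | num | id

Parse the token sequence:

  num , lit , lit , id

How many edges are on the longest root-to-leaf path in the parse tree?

[Seq [E num] , [Seq [E lit] , [Seq [E lit] , [Seq [E id]]]]]

5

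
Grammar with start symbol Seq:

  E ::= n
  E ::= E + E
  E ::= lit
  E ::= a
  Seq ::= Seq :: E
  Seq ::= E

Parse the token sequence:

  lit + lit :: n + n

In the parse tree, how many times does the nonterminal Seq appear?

[Seq [Seq [E [E lit] + [E lit]]] :: [E [E n] + [E n]]]

2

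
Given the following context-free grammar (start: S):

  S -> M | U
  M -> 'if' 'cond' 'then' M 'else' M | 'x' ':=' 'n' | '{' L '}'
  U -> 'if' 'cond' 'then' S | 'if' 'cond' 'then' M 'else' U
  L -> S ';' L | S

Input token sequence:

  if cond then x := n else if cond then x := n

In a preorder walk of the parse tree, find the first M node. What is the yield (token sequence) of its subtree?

[S [U if cond then [M x := n] else [U if cond then [S [M x := n]]]]]

x := n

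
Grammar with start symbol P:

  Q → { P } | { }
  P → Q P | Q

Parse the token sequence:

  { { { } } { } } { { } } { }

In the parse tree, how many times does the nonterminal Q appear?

7

[P [Q { [P [Q { [P [Q { }]] }] [P [Q { }]]] }] [P [Q { [P [Q { }]] }] [P [Q { }]]]]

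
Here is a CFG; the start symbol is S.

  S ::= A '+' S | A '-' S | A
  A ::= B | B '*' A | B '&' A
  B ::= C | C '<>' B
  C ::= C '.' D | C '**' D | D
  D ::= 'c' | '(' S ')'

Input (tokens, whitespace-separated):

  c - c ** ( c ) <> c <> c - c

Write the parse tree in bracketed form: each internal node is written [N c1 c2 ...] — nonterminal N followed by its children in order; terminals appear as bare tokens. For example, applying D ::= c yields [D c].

[S [A [B [C [D c]]]] - [S [A [B [C [C [D c]] ** [D ( [S [A [B [C [D c]]]]] )]] <> [B [C [D c]] <> [B [C [D c]]]]]] - [S [A [B [C [D c]]]]]]]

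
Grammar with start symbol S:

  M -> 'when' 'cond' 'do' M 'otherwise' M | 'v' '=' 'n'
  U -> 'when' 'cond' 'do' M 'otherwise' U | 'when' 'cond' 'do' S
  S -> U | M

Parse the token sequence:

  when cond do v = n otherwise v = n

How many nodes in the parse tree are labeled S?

1

[S [M when cond do [M v = n] otherwise [M v = n]]]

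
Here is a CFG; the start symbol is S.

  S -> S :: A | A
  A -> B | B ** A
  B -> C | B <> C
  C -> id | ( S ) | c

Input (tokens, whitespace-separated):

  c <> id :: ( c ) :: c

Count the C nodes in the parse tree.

5

[S [S [S [A [B [B [C c]] <> [C id]]]] :: [A [B [C ( [S [A [B [C c]]]] )]]]] :: [A [B [C c]]]]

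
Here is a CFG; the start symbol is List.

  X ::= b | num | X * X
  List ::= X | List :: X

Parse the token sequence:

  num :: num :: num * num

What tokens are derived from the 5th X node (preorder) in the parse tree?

[List [List [List [X num]] :: [X num]] :: [X [X num] * [X num]]]

num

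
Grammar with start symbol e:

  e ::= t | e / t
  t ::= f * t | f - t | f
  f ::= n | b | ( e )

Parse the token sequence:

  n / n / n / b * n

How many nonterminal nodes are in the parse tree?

14

[e [e [e [e [t [f n]]] / [t [f n]]] / [t [f n]]] / [t [f b] * [t [f n]]]]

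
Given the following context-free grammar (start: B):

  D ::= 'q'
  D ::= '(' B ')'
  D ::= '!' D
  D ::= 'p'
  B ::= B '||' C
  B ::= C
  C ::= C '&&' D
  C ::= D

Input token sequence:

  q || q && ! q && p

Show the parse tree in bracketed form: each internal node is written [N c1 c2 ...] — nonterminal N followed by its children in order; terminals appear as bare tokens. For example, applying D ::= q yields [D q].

[B [B [C [D q]]] || [C [C [C [D q]] && [D ! [D q]]] && [D p]]]

B
B || C
C || C
D || C
q || C
q || C && D
q || C && D && D
q || D && D && D
q || q && D && D
q || q && ! D && D
q || q && ! q && D
q || q && ! q && p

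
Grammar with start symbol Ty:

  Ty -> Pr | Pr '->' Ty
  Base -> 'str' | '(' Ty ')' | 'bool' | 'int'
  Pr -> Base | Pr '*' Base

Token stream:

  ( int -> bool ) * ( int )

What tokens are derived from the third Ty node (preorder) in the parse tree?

[Ty [Pr [Pr [Base ( [Ty [Pr [Base int]] -> [Ty [Pr [Base bool]]]] )]] * [Base ( [Ty [Pr [Base int]]] )]]]

bool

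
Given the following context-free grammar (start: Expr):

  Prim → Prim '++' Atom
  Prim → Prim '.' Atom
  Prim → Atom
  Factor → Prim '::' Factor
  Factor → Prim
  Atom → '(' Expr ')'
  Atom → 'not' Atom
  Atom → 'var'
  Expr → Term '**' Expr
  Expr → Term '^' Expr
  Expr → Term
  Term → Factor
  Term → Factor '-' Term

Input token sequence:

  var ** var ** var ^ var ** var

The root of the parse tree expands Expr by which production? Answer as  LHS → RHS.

[Expr [Term [Factor [Prim [Atom var]]]] ** [Expr [Term [Factor [Prim [Atom var]]]] ** [Expr [Term [Factor [Prim [Atom var]]]] ^ [Expr [Term [Factor [Prim [Atom var]]]] ** [Expr [Term [Factor [Prim [Atom var]]]]]]]]]

Expr → Term '**' Expr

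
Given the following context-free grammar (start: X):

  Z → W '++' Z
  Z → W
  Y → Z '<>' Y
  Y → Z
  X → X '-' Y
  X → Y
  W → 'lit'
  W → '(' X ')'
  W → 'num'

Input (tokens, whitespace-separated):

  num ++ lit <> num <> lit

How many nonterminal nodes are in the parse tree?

[X [Y [Z [W num] ++ [Z [W lit]]] <> [Y [Z [W num]] <> [Y [Z [W lit]]]]]]

12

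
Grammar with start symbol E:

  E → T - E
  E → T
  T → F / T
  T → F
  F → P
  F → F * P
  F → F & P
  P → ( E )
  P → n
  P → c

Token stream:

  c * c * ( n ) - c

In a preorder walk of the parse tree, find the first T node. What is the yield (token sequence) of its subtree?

c * c * ( n )

[E [T [F [F [F [P c]] * [P c]] * [P ( [E [T [F [P n]]]] )]]] - [E [T [F [P c]]]]]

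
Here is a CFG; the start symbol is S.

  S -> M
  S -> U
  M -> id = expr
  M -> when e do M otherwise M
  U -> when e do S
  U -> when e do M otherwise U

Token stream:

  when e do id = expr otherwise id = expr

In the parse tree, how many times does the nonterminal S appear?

[S [M when e do [M id = expr] otherwise [M id = expr]]]

1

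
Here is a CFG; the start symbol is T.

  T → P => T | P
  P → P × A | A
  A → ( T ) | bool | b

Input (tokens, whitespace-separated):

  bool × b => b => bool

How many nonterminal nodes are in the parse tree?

11

[T [P [P [A bool]] × [A b]] => [T [P [A b]] => [T [P [A bool]]]]]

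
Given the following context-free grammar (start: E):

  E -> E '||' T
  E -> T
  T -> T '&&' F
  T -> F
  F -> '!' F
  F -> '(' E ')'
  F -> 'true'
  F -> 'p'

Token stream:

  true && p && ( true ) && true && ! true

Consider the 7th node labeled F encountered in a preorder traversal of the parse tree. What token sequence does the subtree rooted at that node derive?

true

[E [T [T [T [T [T [F true]] && [F p]] && [F ( [E [T [F true]]] )]] && [F true]] && [F ! [F true]]]]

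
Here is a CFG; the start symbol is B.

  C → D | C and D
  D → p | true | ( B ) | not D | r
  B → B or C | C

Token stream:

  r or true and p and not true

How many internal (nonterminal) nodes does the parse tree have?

[B [B [C [D r]]] or [C [C [C [D true]] and [D p]] and [D not [D true]]]]

11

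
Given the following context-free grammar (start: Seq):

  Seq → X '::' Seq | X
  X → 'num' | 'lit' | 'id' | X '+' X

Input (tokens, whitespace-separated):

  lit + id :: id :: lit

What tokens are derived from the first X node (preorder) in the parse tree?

lit + id

[Seq [X [X lit] + [X id]] :: [Seq [X id] :: [Seq [X lit]]]]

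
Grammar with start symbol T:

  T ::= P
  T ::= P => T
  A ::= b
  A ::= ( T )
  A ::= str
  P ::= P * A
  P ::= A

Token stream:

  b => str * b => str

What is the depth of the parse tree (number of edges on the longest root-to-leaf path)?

[T [P [A b]] => [T [P [P [A str]] * [A b]] => [T [P [A str]]]]]

5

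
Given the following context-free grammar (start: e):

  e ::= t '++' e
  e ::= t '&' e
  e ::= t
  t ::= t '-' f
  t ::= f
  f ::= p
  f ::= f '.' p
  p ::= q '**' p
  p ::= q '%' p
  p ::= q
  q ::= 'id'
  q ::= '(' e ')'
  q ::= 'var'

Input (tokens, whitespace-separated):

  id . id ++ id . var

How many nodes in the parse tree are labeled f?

[e [t [f [f [p [q id]]] . [p [q id]]]] ++ [e [t [f [f [p [q id]]] . [p [q var]]]]]]

4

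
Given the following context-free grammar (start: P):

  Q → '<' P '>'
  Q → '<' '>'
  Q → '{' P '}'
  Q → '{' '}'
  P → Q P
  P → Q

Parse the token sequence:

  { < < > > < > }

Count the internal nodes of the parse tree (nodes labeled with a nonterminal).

[P [Q { [P [Q < [P [Q < >]] >] [P [Q < >]]] }]]

8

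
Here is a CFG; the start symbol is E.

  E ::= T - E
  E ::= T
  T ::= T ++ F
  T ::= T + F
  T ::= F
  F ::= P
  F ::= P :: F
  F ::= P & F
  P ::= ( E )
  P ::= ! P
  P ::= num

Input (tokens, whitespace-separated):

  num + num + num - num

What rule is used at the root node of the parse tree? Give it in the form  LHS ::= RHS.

E ::= T - E

[E [T [T [T [F [P num]]] + [F [P num]]] + [F [P num]]] - [E [T [F [P num]]]]]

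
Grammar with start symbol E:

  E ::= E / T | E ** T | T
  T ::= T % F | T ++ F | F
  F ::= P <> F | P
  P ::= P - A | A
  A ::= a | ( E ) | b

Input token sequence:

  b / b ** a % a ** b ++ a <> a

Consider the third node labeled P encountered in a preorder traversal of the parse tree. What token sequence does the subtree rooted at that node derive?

a

[E [E [E [E [T [F [P [A b]]]]] / [T [F [P [A b]]]]] ** [T [T [F [P [A a]]]] % [F [P [A a]]]]] ** [T [T [F [P [A b]]]] ++ [F [P [A a]] <> [F [P [A a]]]]]]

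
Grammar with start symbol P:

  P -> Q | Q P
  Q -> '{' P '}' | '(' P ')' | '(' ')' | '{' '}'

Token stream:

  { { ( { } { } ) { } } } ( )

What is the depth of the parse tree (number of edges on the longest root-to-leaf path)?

9

[P [Q { [P [Q { [P [Q ( [P [Q { }] [P [Q { }]]] )] [P [Q { }]]] }]] }] [P [Q ( )]]]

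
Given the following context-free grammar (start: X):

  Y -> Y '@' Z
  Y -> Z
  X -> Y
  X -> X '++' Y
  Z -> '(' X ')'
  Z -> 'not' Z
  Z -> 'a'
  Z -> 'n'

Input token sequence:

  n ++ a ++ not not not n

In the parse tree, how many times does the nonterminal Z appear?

[X [X [X [Y [Z n]]] ++ [Y [Z a]]] ++ [Y [Z not [Z not [Z not [Z n]]]]]]

6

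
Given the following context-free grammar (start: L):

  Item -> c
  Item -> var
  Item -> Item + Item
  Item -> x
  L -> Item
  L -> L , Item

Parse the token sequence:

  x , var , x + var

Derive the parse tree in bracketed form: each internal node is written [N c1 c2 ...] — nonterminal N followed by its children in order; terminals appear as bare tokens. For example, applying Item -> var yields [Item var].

L
L , Item
L , Item , Item
Item , Item , Item
x , Item , Item
x , var , Item
x , var , Item + Item
x , var , x + Item
x , var , x + var

[L [L [L [Item x]] , [Item var]] , [Item [Item x] + [Item var]]]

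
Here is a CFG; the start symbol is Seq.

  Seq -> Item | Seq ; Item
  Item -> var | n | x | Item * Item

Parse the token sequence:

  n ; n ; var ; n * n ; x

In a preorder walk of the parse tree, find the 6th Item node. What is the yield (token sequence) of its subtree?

n

[Seq [Seq [Seq [Seq [Seq [Item n]] ; [Item n]] ; [Item var]] ; [Item [Item n] * [Item n]]] ; [Item x]]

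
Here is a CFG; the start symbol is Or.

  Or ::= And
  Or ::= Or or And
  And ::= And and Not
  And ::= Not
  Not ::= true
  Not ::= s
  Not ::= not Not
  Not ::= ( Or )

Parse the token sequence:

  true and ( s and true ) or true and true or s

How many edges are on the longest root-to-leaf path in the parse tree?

9

[Or [Or [Or [And [And [Not true]] and [Not ( [Or [And [And [Not s]] and [Not true]]] )]]] or [And [And [Not true]] and [Not true]]] or [And [Not s]]]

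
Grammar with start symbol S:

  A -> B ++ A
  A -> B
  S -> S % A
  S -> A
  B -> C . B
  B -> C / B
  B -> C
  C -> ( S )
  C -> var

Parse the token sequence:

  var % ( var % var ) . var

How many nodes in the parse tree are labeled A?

4

[S [S [A [B [C var]]]] % [A [B [C ( [S [S [A [B [C var]]]] % [A [B [C var]]]] )] . [B [C var]]]]]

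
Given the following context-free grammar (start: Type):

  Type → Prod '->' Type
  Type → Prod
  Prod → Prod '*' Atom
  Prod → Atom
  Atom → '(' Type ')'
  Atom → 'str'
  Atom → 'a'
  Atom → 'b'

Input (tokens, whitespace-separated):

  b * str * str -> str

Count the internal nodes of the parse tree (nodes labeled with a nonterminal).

[Type [Prod [Prod [Prod [Atom b]] * [Atom str]] * [Atom str]] -> [Type [Prod [Atom str]]]]

10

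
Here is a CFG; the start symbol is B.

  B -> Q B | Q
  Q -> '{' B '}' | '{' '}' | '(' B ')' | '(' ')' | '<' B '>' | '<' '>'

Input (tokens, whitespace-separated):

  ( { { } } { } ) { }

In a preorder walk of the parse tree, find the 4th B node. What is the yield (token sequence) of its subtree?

[B [Q ( [B [Q { [B [Q { }]] }] [B [Q { }]]] )] [B [Q { }]]]

{ }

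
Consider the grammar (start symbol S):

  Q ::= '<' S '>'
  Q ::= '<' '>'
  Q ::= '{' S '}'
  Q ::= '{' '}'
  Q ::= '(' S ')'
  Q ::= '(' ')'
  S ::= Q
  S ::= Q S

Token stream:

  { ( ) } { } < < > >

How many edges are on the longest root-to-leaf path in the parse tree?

6

[S [Q { [S [Q ( )]] }] [S [Q { }] [S [Q < [S [Q < >]] >]]]]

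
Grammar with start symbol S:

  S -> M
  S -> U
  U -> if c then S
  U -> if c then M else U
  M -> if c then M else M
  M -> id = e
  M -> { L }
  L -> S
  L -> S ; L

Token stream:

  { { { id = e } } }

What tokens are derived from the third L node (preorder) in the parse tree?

[S [M { [L [S [M { [L [S [M { [L [S [M id = e]]] }]]] }]]] }]]

id = e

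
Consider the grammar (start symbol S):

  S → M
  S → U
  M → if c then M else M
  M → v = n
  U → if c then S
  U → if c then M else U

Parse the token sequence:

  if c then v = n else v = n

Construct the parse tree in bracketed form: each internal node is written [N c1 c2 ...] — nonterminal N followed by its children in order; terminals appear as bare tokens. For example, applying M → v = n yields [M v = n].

S
M
if c then M else M
if c then v = n else M
if c then v = n else v = n

[S [M if c then [M v = n] else [M v = n]]]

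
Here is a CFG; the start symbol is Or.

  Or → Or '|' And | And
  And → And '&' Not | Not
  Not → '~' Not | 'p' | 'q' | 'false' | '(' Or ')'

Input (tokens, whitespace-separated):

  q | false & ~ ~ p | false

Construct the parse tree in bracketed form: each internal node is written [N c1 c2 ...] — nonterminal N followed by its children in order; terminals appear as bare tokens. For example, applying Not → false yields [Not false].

[Or [Or [Or [And [Not q]]] | [And [And [Not false]] & [Not ~ [Not ~ [Not p]]]]] | [And [Not false]]]

Or
Or | And
Or | And | And
And | And | And
Not | And | And
q | And | And
q | And & Not | And
q | Not & Not | And
q | false & Not | And
q | false & ~ Not | And
q | false & ~ ~ Not | And
q | false & ~ ~ p | And
q | false & ~ ~ p | Not
q | false & ~ ~ p | false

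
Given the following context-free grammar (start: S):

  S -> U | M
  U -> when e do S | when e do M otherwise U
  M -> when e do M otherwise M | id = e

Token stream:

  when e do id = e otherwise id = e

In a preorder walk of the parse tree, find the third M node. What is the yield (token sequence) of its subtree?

[S [M when e do [M id = e] otherwise [M id = e]]]

id = e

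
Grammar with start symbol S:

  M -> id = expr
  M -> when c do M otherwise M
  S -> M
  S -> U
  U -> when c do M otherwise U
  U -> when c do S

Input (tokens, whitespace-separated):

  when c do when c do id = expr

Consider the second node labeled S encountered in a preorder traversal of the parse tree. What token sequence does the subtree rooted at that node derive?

when c do id = expr

[S [U when c do [S [U when c do [S [M id = expr]]]]]]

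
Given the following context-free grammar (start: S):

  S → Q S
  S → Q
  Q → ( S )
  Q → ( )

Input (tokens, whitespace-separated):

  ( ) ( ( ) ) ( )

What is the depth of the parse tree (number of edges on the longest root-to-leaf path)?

[S [Q ( )] [S [Q ( [S [Q ( )]] )] [S [Q ( )]]]]

5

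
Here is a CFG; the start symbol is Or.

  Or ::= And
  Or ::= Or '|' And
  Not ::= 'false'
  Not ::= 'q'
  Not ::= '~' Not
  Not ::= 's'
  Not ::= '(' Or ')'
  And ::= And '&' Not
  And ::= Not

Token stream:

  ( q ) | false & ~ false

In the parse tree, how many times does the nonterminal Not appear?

[Or [Or [And [Not ( [Or [And [Not q]]] )]]] | [And [And [Not false]] & [Not ~ [Not false]]]]

5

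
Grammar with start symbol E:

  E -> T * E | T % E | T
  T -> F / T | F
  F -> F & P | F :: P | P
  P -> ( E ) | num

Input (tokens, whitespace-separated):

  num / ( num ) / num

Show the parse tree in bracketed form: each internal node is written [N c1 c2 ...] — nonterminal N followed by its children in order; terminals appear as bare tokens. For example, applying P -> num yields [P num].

E
T
F / T
P / T
num / T
num / F / T
num / P / T
num / ( E ) / T
num / ( T ) / T
num / ( F ) / T
num / ( P ) / T
num / ( num ) / T
num / ( num ) / F
num / ( num ) / P
num / ( num ) / num

[E [T [F [P num]] / [T [F [P ( [E [T [F [P num]]]] )]] / [T [F [P num]]]]]]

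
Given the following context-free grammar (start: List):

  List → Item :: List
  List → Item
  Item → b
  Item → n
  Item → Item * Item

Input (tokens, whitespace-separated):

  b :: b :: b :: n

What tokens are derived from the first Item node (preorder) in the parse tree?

[List [Item b] :: [List [Item b] :: [List [Item b] :: [List [Item n]]]]]

b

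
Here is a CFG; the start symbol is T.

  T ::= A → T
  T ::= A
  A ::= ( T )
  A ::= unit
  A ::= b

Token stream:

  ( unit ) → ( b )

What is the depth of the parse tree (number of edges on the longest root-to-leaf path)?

[T [A ( [T [A unit]] )] → [T [A ( [T [A b]] )]]]

5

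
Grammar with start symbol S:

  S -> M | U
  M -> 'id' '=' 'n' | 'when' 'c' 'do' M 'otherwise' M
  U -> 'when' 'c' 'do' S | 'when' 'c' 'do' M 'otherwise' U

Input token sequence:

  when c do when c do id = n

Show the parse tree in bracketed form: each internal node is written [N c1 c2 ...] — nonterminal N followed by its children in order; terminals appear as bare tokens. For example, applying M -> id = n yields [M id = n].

S
U
when c do S
when c do U
when c do when c do S
when c do when c do M
when c do when c do id = n

[S [U when c do [S [U when c do [S [M id = n]]]]]]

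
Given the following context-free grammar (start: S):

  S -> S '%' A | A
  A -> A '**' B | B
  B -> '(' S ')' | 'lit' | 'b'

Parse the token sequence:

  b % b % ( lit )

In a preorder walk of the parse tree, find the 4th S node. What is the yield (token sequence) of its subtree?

[S [S [S [A [B b]]] % [A [B b]]] % [A [B ( [S [A [B lit]]] )]]]

lit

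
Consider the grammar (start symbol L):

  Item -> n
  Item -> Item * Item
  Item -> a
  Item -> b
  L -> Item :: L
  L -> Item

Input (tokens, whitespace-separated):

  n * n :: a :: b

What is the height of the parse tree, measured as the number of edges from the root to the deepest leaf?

4

[L [Item [Item n] * [Item n]] :: [L [Item a] :: [L [Item b]]]]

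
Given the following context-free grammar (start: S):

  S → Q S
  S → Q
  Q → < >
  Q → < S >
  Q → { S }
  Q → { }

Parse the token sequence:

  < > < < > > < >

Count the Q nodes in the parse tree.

4

[S [Q < >] [S [Q < [S [Q < >]] >] [S [Q < >]]]]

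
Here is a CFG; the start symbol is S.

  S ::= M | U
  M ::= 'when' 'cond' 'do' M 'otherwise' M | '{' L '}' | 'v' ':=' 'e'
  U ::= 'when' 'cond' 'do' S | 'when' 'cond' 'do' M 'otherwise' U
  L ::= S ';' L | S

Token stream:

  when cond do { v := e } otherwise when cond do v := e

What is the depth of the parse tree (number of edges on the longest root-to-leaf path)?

6

[S [U when cond do [M { [L [S [M v := e]]] }] otherwise [U when cond do [S [M v := e]]]]]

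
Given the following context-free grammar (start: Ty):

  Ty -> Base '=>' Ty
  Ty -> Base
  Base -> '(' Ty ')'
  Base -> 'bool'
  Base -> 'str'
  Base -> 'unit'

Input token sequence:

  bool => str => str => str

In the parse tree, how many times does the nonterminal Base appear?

4

[Ty [Base bool] => [Ty [Base str] => [Ty [Base str] => [Ty [Base str]]]]]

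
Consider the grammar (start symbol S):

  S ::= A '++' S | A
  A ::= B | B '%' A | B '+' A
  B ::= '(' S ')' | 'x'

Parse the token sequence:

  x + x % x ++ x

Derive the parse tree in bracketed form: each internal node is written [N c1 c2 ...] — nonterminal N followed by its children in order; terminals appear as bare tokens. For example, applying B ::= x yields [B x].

[S [A [B x] + [A [B x] % [A [B x]]]] ++ [S [A [B x]]]]

S
A ++ S
B + A ++ S
x + A ++ S
x + B % A ++ S
x + x % A ++ S
x + x % B ++ S
x + x % x ++ S
x + x % x ++ A
x + x % x ++ B
x + x % x ++ x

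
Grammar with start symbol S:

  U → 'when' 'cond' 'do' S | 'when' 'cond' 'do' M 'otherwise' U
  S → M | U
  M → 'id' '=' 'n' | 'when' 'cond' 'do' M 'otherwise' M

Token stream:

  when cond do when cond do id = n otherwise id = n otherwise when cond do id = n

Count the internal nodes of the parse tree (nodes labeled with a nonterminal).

[S [U when cond do [M when cond do [M id = n] otherwise [M id = n]] otherwise [U when cond do [S [M id = n]]]]]

8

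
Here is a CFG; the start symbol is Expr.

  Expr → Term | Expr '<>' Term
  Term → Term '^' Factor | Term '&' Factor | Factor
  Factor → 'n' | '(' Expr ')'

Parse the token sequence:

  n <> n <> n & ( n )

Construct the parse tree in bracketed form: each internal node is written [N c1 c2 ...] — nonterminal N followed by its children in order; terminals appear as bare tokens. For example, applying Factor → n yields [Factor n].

[Expr [Expr [Expr [Term [Factor n]]] <> [Term [Factor n]]] <> [Term [Term [Factor n]] & [Factor ( [Expr [Term [Factor n]]] )]]]

Expr
Expr <> Term
Expr <> Term <> Term
Term <> Term <> Term
Factor <> Term <> Term
n <> Term <> Term
n <> Factor <> Term
n <> n <> Term
n <> n <> Term & Factor
n <> n <> Factor & Factor
n <> n <> n & Factor
n <> n <> n & ( Expr )
n <> n <> n & ( Term )
n <> n <> n & ( Factor )
n <> n <> n & ( n )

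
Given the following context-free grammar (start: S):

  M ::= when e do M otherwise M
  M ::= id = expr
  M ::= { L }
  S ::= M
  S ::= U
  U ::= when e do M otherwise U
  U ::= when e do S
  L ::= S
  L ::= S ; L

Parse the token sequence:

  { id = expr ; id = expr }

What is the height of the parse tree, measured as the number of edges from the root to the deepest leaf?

6

[S [M { [L [S [M id = expr]] ; [L [S [M id = expr]]]] }]]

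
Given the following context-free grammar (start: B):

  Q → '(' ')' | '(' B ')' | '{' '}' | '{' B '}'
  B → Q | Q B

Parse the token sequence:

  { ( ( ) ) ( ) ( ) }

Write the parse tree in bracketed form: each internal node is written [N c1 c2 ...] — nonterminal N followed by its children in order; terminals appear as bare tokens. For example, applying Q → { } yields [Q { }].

B
Q
{ B }
{ Q B }
{ ( B ) B }
{ ( Q ) B }
{ ( ( ) ) B }
{ ( ( ) ) Q B }
{ ( ( ) ) ( ) B }
{ ( ( ) ) ( ) Q }
{ ( ( ) ) ( ) ( ) }

[B [Q { [B [Q ( [B [Q ( )]] )] [B [Q ( )] [B [Q ( )]]]] }]]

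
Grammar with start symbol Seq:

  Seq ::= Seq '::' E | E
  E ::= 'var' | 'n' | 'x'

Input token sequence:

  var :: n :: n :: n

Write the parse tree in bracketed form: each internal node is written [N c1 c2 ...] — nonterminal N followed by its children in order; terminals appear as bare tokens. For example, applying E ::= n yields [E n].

[Seq [Seq [Seq [Seq [E var]] :: [E n]] :: [E n]] :: [E n]]

Seq
Seq :: E
Seq :: E :: E
Seq :: E :: E :: E
E :: E :: E :: E
var :: E :: E :: E
var :: n :: E :: E
var :: n :: n :: E
var :: n :: n :: n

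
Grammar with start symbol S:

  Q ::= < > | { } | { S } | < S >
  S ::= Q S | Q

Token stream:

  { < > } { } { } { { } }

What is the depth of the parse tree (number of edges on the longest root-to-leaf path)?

[S [Q { [S [Q < >]] }] [S [Q { }] [S [Q { }] [S [Q { [S [Q { }]] }]]]]]

7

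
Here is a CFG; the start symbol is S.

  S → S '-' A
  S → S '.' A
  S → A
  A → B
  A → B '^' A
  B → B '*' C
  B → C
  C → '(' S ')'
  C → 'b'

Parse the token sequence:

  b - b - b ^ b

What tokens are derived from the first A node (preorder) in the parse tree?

[S [S [S [A [B [C b]]]] - [A [B [C b]]]] - [A [B [C b]] ^ [A [B [C b]]]]]

b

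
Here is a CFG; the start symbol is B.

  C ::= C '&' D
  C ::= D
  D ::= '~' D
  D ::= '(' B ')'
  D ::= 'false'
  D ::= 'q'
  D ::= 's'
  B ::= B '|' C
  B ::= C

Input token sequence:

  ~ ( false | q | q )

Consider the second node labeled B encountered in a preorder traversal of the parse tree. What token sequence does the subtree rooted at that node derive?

[B [C [D ~ [D ( [B [B [B [C [D false]]] | [C [D q]]] | [C [D q]]] )]]]]

false | q | q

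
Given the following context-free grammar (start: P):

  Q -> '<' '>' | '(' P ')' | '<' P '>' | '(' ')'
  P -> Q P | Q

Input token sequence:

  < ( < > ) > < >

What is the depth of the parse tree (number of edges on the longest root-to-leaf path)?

6

[P [Q < [P [Q ( [P [Q < >]] )]] >] [P [Q < >]]]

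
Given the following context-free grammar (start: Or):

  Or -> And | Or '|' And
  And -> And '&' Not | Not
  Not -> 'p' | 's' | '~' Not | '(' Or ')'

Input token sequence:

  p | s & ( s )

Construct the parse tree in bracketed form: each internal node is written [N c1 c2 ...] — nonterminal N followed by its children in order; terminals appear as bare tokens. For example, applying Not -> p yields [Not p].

Or
Or | And
And | And
Not | And
p | And
p | And & Not
p | Not & Not
p | s & Not
p | s & ( Or )
p | s & ( And )
p | s & ( Not )
p | s & ( s )

[Or [Or [And [Not p]]] | [And [And [Not s]] & [Not ( [Or [And [Not s]]] )]]]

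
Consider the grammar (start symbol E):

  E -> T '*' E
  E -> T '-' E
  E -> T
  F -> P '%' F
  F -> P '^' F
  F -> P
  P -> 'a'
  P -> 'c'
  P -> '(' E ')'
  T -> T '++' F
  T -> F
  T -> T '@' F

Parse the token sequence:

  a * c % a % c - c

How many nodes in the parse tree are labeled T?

[E [T [F [P a]]] * [E [T [F [P c] % [F [P a] % [F [P c]]]]] - [E [T [F [P c]]]]]]

3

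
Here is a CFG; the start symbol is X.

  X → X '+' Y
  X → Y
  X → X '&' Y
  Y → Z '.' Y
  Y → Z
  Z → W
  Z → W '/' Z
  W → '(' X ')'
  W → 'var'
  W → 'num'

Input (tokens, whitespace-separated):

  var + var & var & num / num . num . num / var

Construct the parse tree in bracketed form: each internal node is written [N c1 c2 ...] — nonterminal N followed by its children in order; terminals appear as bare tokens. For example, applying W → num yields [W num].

[X [X [X [X [Y [Z [W var]]]] + [Y [Z [W var]]]] & [Y [Z [W var]]]] & [Y [Z [W num] / [Z [W num]]] . [Y [Z [W num]] . [Y [Z [W num] / [Z [W var]]]]]]]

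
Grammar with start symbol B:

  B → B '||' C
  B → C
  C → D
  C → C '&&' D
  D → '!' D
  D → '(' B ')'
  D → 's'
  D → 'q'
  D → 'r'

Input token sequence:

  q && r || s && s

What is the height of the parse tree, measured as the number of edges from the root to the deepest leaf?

5

[B [B [C [C [D q]] && [D r]]] || [C [C [D s]] && [D s]]]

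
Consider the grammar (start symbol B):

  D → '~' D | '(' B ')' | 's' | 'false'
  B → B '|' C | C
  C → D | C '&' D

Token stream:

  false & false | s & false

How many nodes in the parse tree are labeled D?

[B [B [C [C [D false]] & [D false]]] | [C [C [D s]] & [D false]]]

4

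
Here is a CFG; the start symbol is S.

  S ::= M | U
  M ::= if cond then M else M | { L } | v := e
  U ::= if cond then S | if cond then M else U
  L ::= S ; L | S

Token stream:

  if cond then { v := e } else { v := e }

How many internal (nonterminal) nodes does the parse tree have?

10

[S [M if cond then [M { [L [S [M v := e]]] }] else [M { [L [S [M v := e]]] }]]]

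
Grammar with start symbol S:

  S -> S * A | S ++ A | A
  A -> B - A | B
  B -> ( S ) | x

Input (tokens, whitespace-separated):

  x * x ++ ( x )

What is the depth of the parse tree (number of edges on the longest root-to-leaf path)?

6

[S [S [S [A [B x]]] * [A [B x]]] ++ [A [B ( [S [A [B x]]] )]]]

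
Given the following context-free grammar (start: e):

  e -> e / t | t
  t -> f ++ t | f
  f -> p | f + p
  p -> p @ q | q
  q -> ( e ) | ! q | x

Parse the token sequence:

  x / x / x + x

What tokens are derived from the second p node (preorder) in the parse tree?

[e [e [e [t [f [p [q x]]]]] / [t [f [p [q x]]]]] / [t [f [f [p [q x]]] + [p [q x]]]]]

x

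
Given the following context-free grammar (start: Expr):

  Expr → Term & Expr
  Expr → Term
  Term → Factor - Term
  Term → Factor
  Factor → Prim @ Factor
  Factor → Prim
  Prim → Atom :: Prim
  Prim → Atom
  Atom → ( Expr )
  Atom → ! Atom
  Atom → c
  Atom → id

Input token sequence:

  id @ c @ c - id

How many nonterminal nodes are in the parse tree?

[Expr [Term [Factor [Prim [Atom id]] @ [Factor [Prim [Atom c]] @ [Factor [Prim [Atom c]]]]] - [Term [Factor [Prim [Atom id]]]]]]

15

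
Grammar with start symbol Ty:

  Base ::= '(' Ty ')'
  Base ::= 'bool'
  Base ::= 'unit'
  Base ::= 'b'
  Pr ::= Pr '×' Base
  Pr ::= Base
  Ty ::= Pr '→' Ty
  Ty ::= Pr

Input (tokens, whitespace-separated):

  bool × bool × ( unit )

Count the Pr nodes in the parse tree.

4

[Ty [Pr [Pr [Pr [Base bool]] × [Base bool]] × [Base ( [Ty [Pr [Base unit]]] )]]]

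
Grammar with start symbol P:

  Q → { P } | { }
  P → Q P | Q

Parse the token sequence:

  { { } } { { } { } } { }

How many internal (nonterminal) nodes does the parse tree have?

[P [Q { [P [Q { }]] }] [P [Q { [P [Q { }] [P [Q { }]]] }] [P [Q { }]]]]

12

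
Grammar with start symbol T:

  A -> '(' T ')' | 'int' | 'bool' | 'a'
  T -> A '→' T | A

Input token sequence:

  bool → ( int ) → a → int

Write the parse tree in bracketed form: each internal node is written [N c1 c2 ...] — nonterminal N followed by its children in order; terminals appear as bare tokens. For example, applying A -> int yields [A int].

[T [A bool] → [T [A ( [T [A int]] )] → [T [A a] → [T [A int]]]]]

T
A → T
bool → T
bool → A → T
bool → ( T ) → T
bool → ( A ) → T
bool → ( int ) → T
bool → ( int ) → A → T
bool → ( int ) → a → T
bool → ( int ) → a → A
bool → ( int ) → a → int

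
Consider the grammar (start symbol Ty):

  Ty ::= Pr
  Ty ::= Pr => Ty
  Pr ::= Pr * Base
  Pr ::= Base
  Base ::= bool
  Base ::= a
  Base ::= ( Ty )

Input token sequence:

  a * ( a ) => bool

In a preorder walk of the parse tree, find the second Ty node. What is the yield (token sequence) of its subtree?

a

[Ty [Pr [Pr [Base a]] * [Base ( [Ty [Pr [Base a]]] )]] => [Ty [Pr [Base bool]]]]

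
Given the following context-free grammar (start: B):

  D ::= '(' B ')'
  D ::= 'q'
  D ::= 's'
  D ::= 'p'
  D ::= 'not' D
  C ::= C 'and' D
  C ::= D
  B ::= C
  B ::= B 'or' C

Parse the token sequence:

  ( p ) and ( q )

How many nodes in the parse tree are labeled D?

4

[B [C [C [D ( [B [C [D p]]] )]] and [D ( [B [C [D q]]] )]]]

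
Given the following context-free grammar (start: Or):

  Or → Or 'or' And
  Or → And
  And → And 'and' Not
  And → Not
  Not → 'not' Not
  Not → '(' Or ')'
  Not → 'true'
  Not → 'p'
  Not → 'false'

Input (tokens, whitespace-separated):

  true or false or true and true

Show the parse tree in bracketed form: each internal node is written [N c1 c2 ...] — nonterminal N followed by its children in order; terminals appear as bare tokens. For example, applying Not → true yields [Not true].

Or
Or or And
Or or And or And
And or And or And
Not or And or And
true or And or And
true or Not or And
true or false or And
true or false or And and Not
true or false or Not and Not
true or false or true and Not
true or false or true and true

[Or [Or [Or [And [Not true]]] or [And [Not false]]] or [And [And [Not true]] and [Not true]]]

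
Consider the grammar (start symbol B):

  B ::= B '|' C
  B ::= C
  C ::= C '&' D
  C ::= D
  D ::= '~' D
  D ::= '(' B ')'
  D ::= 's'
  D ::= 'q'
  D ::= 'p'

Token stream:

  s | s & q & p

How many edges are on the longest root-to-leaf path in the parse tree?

5

[B [B [C [D s]]] | [C [C [C [D s]] & [D q]] & [D p]]]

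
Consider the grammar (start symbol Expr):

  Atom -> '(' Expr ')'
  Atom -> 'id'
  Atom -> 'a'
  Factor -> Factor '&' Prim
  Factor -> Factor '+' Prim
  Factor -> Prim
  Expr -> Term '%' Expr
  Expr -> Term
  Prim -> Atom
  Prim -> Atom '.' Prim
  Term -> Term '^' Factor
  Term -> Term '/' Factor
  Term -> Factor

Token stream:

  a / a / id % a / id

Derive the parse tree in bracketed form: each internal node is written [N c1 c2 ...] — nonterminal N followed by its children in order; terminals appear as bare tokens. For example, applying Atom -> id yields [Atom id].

[Expr [Term [Term [Term [Factor [Prim [Atom a]]]] / [Factor [Prim [Atom a]]]] / [Factor [Prim [Atom id]]]] % [Expr [Term [Term [Factor [Prim [Atom a]]]] / [Factor [Prim [Atom id]]]]]]

Expr
Term % Expr
Term / Factor % Expr
Term / Factor / Factor % Expr
Factor / Factor / Factor % Expr
Prim / Factor / Factor % Expr
Atom / Factor / Factor % Expr
a / Factor / Factor % Expr
a / Prim / Factor % Expr
a / Atom / Factor % Expr
a / a / Factor % Expr
a / a / Prim % Expr
a / a / Atom % Expr
a / a / id % Expr
a / a / id % Term
a / a / id % Term / Factor
a / a / id % Factor / Factor
a / a / id % Prim / Factor
a / a / id % Atom / Factor
a / a / id % a / Factor
a / a / id % a / Prim
a / a / id % a / Atom
a / a / id % a / id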